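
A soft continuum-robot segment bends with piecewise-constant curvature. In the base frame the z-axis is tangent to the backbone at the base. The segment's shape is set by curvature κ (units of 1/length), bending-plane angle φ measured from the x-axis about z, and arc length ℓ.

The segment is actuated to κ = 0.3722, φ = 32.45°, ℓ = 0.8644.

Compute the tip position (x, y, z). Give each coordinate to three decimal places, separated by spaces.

0.116 0.074 0.850

θ = κ·ℓ = 0.3722 × 0.8644 = 0.32173 rad
ρ = (1 − cos θ)/κ = (1 − 0.94869)/0.3722 = 0.13786
z = sin θ / κ = 0.31621/0.3722 = 0.84956
x = ρ cos φ = 0.13786 × cos(32.45°) = 0.11633
y = ρ sin φ = 0.13786 × sin(32.45°) = 0.07397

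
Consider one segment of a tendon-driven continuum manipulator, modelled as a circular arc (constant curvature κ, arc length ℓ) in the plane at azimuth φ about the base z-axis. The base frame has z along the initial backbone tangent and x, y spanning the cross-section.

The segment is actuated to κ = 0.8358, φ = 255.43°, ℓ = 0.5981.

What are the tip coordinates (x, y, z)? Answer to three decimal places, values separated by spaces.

-0.037 -0.142 0.573

θ = κ·ℓ = 0.8358 × 0.5981 = 0.49989 rad
ρ = (1 − cos θ)/κ = (1 − 0.87763)/0.8358 = 0.14641
z = sin θ / κ = 0.47933/0.8358 = 0.57350
x = ρ cos φ = 0.14641 × cos(255.43°) = -0.03683
y = ρ sin φ = 0.14641 × sin(255.43°) = -0.14170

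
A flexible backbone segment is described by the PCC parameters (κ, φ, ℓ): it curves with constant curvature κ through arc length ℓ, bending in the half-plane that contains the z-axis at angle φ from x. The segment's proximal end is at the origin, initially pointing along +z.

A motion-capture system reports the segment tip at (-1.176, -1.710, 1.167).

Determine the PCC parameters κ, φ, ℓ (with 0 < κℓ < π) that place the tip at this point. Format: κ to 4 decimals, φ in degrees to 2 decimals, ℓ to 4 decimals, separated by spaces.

ρ = √(x²+y²) = √(-1.176² + -1.710²) = 2.07535
φ = atan2(y, x) mod 360° = atan2(-1.710, -1.176) = 235.4829°
|p|² = ρ² + z² = 2.07535² + 1.167² = 5.66897
κ = 2ρ / |p|² = 2×2.07535 / 5.66897 = 0.73218
θ = 2·atan2(ρ, z) = 2·atan2(2.07535, 1.167) = 2.11709 rad
ℓ = θ/κ = 2.11709/0.73218 = 2.89150

0.7322 235.48 2.8915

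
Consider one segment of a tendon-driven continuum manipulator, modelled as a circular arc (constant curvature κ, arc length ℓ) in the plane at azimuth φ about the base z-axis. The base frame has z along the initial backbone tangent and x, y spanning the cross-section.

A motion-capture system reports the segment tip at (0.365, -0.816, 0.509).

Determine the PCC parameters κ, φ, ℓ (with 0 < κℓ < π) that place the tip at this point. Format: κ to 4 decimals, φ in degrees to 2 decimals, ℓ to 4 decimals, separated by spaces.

1.6896 294.10 1.2467

ρ = √(x²+y²) = √(0.365² + -0.816²) = 0.89391
φ = atan2(y, x) mod 360° = atan2(-0.816, 0.365) = 294.0992°
|p|² = ρ² + z² = 0.89391² + 0.509² = 1.05816
κ = 2ρ / |p|² = 2×0.89391 / 1.05816 = 1.68956
θ = 2·atan2(ρ, z) = 2·atan2(0.89391, 0.509) = 2.10635 rad
ℓ = θ/κ = 2.10635/1.68956 = 1.24669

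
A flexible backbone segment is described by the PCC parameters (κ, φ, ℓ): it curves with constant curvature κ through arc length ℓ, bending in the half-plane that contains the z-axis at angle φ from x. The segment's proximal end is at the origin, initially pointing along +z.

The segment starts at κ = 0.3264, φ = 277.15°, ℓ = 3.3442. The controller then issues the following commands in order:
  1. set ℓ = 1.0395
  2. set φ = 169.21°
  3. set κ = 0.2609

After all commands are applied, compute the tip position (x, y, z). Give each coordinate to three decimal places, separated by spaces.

initial: κ=0.3264, φ=277.15°, ℓ=3.3442
cmd 1: set ℓ=1.0395 → (κ,φ,ℓ)=(0.3264,277.15°,1.0395) → tip=(0.0217,-0.1733,1.0197)
cmd 2: set φ=169.21° → (κ,φ,ℓ)=(0.3264,169.21°,1.0395) → tip=(-0.1716,0.0327,1.0197)
cmd 3: set κ=0.2609 → (κ,φ,ℓ)=(0.2609,169.21°,1.0395) → tip=(-0.1376,0.0262,1.0268)

-0.138 0.026 1.027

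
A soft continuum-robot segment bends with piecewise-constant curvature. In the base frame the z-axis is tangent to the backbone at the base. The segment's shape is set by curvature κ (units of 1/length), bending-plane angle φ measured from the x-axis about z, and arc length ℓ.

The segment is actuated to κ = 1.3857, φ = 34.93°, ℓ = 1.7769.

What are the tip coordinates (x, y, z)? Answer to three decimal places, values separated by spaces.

1.052 0.735 0.453

θ = κ·ℓ = 1.3857 × 1.7769 = 2.46225 rad
ρ = (1 − cos θ)/κ = (1 − -0.77799)/1.3857 = 1.28310
z = sin θ / κ = 0.62828/1.3857 = 0.45340
x = ρ cos φ = 1.28310 × cos(34.93°) = 1.05195
y = ρ sin φ = 1.28310 × sin(34.93°) = 0.73467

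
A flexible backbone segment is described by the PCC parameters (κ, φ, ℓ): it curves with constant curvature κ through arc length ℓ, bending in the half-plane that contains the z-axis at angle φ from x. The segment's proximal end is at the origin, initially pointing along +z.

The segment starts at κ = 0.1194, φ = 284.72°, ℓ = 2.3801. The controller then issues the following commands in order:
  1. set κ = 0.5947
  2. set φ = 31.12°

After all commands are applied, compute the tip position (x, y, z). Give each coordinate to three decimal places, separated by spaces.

initial: κ=0.1194, φ=284.72°, ℓ=2.3801
cmd 1: set κ=0.5947 → (κ,φ,ℓ)=(0.5947,284.72°,2.3801) → tip=(0.3612,-1.3747,1.6613)
cmd 2: set φ=31.12° → (κ,φ,ℓ)=(0.5947,31.12°,2.3801) → tip=(1.2168,0.7346,1.6613)

1.217 0.735 1.661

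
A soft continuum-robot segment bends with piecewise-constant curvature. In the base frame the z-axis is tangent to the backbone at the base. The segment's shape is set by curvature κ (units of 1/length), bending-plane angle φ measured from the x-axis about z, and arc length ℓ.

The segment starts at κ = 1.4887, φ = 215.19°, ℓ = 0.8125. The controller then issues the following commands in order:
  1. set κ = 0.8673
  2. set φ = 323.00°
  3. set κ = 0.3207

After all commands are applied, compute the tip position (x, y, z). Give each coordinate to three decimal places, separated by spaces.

initial: κ=1.4887, φ=215.19°, ℓ=0.8125
cmd 1: set κ=0.8673 → (κ,φ,ℓ)=(0.8673,215.19°,0.8125) → tip=(-0.2244,-0.1583,0.7469)
cmd 2: set φ=323.00° → (κ,φ,ℓ)=(0.8673,323.00°,0.8125) → tip=(0.2193,-0.1653,0.7469)
cmd 3: set κ=0.3207 → (κ,φ,ℓ)=(0.3207,323.00°,0.8125) → tip=(0.0841,-0.0633,0.8033)

0.084 -0.063 0.803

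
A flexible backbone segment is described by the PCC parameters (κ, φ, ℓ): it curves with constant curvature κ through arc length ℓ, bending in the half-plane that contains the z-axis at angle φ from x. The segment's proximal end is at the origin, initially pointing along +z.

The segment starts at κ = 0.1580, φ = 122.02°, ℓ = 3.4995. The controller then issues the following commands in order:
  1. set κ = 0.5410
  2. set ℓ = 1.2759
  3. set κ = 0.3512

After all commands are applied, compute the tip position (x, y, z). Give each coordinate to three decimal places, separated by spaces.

-0.149 0.238 1.234

initial: κ=0.1580, φ=122.02°, ℓ=3.4995
cmd 1: set κ=0.5410 → (κ,φ,ℓ)=(0.5410,122.02°,3.4995) → tip=(-1.2906,2.0638,1.7532)
cmd 2: set ℓ=1.2759 → (κ,φ,ℓ)=(0.5410,122.02°,1.2759) → tip=(-0.2244,0.3588,1.1770)
cmd 3: set κ=0.3512 → (κ,φ,ℓ)=(0.3512,122.02°,1.2759) → tip=(-0.1490,0.2383,1.2336)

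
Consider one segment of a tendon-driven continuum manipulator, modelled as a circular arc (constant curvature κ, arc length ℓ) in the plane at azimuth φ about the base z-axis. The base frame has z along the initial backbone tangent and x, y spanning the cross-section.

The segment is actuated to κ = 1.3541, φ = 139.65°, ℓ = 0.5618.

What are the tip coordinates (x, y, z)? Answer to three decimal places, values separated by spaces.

-0.155 0.132 0.509

θ = κ·ℓ = 1.3541 × 0.5618 = 0.76073 rad
ρ = (1 − cos θ)/κ = (1 − 0.72433)/1.3541 = 0.20358
z = sin θ / κ = 0.68945/1.3541 = 0.50916
x = ρ cos φ = 0.20358 × cos(139.65°) = -0.15515
y = ρ sin φ = 0.20358 × sin(139.65°) = 0.13181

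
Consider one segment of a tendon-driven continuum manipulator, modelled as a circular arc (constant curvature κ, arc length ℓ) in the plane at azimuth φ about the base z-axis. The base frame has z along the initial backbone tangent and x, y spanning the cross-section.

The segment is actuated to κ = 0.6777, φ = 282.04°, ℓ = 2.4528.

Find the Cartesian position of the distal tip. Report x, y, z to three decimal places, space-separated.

0.336 -1.575 1.469

θ = κ·ℓ = 0.6777 × 2.4528 = 1.66226 rad
ρ = (1 − cos θ)/κ = (1 − -0.09134)/0.6777 = 1.61036
z = sin θ / κ = 0.99582/0.6777 = 1.46941
x = ρ cos φ = 1.61036 × cos(282.04°) = 0.33591
y = ρ sin φ = 1.61036 × sin(282.04°) = -1.57493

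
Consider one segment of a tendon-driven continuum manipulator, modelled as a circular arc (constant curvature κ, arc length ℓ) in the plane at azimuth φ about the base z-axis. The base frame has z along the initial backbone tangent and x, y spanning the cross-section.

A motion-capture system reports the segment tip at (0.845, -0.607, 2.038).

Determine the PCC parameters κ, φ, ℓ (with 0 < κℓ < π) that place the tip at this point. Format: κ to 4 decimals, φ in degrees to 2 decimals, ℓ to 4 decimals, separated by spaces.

0.3974 324.31 2.3754

ρ = √(x²+y²) = √(0.845² + -0.607²) = 1.04042
φ = atan2(y, x) mod 360° = atan2(-0.607, 0.845) = 324.3087°
|p|² = ρ² + z² = 1.04042² + 2.038² = 5.23592
κ = 2ρ / |p|² = 2×1.04042 / 5.23592 = 0.39742
θ = 2·atan2(ρ, z) = 2·atan2(1.04042, 2.038) = 0.94404 rad
ℓ = θ/κ = 0.94404/0.39742 = 2.37544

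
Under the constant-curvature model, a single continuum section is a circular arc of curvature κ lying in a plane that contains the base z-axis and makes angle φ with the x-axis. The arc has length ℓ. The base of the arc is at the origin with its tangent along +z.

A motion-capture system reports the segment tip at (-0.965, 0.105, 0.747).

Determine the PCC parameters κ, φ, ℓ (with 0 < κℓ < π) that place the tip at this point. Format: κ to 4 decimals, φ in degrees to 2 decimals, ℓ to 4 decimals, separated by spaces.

ρ = √(x²+y²) = √(-0.965² + 0.105²) = 0.97070
φ = atan2(y, x) mod 360° = atan2(0.105, -0.965) = 173.7902°
|p|² = ρ² + z² = 0.97070² + 0.747² = 1.50026
κ = 2ρ / |p|² = 2×0.97070 / 1.50026 = 1.29404
θ = 2·atan2(ρ, z) = 2·atan2(0.97070, 0.747) = 1.82980 rad
ℓ = θ/κ = 1.82980/1.29404 = 1.41402

1.2940 173.79 1.4140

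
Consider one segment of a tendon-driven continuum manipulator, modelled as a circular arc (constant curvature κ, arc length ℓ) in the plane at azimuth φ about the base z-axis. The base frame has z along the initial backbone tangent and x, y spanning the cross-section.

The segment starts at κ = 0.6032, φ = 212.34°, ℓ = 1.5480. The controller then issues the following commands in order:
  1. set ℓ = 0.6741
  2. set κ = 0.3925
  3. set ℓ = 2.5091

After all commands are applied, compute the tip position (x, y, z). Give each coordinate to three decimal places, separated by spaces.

initial: κ=0.6032, φ=212.34°, ℓ=1.5480
cmd 1: set ℓ=0.6741 → (κ,φ,ℓ)=(0.6032,212.34°,0.6741) → tip=(-0.1142,-0.0723,0.6557)
cmd 2: set κ=0.3925 → (κ,φ,ℓ)=(0.3925,212.34°,0.6741) → tip=(-0.0749,-0.0474,0.6663)
cmd 3: set ℓ=2.5091 → (κ,φ,ℓ)=(0.3925,212.34°,2.5091) → tip=(-0.9622,-0.6092,2.1227)

-0.962 -0.609 2.123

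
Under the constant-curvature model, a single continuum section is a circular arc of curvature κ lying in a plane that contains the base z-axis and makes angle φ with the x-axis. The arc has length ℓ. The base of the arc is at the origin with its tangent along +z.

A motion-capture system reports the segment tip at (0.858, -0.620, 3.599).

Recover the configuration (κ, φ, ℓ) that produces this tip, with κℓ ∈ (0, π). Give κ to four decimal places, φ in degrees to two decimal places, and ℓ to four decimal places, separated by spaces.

ρ = √(x²+y²) = √(0.858² + -0.620²) = 1.05857
φ = atan2(y, x) mod 360° = atan2(-0.620, 0.858) = 324.1477°
|p|² = ρ² + z² = 1.05857² + 3.599² = 14.07337
κ = 2ρ / |p|² = 2×1.05857 / 14.07337 = 0.15044
θ = 2·atan2(ρ, z) = 2·atan2(1.05857, 3.599) = 0.57212 rad
ℓ = θ/κ = 0.57212/0.15044 = 3.80311

0.1504 324.15 3.8031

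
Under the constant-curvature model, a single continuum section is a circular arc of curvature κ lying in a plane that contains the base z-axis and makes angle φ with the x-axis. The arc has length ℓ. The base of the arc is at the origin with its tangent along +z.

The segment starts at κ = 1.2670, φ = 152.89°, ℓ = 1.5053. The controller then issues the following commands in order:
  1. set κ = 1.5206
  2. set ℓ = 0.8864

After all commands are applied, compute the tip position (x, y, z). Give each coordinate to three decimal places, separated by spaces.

-0.456 0.233 0.641

initial: κ=1.2670, φ=152.89°, ℓ=1.5053
cmd 1: set κ=1.5206 → (κ,φ,ℓ)=(1.5206,152.89°,1.5053) → tip=(-0.9706,0.4969,0.4952)
cmd 2: set ℓ=0.8864 → (κ,φ,ℓ)=(1.5206,152.89°,0.8864) → tip=(-0.4560,0.2334,0.6414)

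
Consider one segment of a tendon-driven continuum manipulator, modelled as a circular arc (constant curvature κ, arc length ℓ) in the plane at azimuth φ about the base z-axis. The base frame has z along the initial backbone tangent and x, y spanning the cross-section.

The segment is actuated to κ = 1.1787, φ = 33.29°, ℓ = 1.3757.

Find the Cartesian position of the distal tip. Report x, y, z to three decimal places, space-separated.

θ = κ·ℓ = 1.1787 × 1.3757 = 1.62154 rad
ρ = (1 − cos θ)/κ = (1 − -0.05072)/1.1787 = 0.89142
z = sin θ / κ = 0.99871/1.1787 = 0.84730
x = ρ cos φ = 0.89142 × cos(33.29°) = 0.74514
y = ρ sin φ = 0.89142 × sin(33.29°) = 0.48928

0.745 0.489 0.847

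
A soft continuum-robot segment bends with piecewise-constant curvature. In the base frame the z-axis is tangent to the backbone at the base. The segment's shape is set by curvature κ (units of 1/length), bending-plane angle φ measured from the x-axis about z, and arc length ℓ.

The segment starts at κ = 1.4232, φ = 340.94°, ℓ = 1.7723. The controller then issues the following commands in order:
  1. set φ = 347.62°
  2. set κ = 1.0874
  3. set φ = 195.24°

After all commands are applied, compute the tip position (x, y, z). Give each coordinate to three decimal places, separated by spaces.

-1.197 -0.326 0.862

initial: κ=1.4232, φ=340.94°, ℓ=1.7723
cmd 1: set φ=347.62° → (κ,φ,ℓ)=(1.4232,347.62°,1.7723) → tip=(1.2452,-0.2733,0.4078)
cmd 2: set κ=1.0874 → (κ,φ,ℓ)=(1.0874,347.62°,1.7723) → tip=(1.2116,-0.2660,0.8618)
cmd 3: set φ=195.24° → (κ,φ,ℓ)=(1.0874,195.24°,1.7723) → tip=(-1.1969,-0.3261,0.8618)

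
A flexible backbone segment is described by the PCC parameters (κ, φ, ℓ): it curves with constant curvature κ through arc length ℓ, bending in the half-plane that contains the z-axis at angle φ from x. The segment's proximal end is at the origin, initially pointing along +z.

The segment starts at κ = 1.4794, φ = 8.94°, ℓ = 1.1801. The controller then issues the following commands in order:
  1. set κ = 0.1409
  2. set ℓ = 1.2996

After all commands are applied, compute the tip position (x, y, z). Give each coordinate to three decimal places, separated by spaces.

0.117 0.018 1.292

initial: κ=1.4794, φ=8.94°, ℓ=1.1801
cmd 1: set κ=0.1409 → (κ,φ,ℓ)=(0.1409,8.94°,1.1801) → tip=(0.0967,0.0152,1.1747)
cmd 2: set ℓ=1.2996 → (κ,φ,ℓ)=(0.1409,8.94°,1.2996) → tip=(0.1172,0.0184,1.2923)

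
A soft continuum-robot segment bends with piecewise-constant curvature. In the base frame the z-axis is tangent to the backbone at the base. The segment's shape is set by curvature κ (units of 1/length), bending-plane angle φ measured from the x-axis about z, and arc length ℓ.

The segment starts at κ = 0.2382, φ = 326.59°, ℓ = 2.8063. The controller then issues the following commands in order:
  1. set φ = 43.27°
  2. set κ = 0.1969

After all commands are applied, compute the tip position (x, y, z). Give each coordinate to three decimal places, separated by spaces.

initial: κ=0.2382, φ=326.59°, ℓ=2.8063
cmd 1: set φ=43.27° → (κ,φ,ℓ)=(0.2382,43.27°,2.8063) → tip=(0.6579,0.6193,2.6019)
cmd 2: set κ=0.1969 → (κ,φ,ℓ)=(0.1969,43.27°,2.8063) → tip=(0.5503,0.5181,2.6657)

0.550 0.518 2.666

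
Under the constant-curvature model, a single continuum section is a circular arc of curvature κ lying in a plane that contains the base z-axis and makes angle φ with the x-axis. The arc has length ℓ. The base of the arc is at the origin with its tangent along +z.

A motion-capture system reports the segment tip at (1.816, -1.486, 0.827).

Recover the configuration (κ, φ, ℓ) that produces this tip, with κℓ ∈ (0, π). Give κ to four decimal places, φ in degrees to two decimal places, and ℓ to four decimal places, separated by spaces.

0.7582 320.71 3.2498

ρ = √(x²+y²) = √(1.816² + -1.486²) = 2.34650
φ = atan2(y, x) mod 360° = atan2(-1.486, 1.816) = 320.7072°
|p|² = ρ² + z² = 2.34650² + 0.827² = 6.18998
κ = 2ρ / |p|² = 2×2.34650 / 6.18998 = 0.75816
θ = 2·atan2(ρ, z) = 2·atan2(2.34650, 0.827) = 2.46390 rad
ℓ = θ/κ = 2.46390/0.75816 = 3.24984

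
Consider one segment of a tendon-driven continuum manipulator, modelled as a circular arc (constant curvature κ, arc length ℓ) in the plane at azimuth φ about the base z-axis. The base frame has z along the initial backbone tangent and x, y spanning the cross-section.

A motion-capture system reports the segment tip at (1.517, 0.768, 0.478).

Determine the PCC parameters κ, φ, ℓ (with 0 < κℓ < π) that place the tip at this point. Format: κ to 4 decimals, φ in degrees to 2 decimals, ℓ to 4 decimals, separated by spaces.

ρ = √(x²+y²) = √(1.517² + 0.768²) = 1.70033
φ = atan2(y, x) mod 360° = atan2(0.768, 1.517) = 26.8514°
|p|² = ρ² + z² = 1.70033² + 0.478² = 3.11960
κ = 2ρ / |p|² = 2×1.70033 / 3.11960 = 1.09009
θ = 2·atan2(ρ, z) = 2·atan2(1.70033, 0.478) = 2.59349 rad
ℓ = θ/κ = 2.59349/1.09009 = 2.37915

1.0901 26.85 2.3791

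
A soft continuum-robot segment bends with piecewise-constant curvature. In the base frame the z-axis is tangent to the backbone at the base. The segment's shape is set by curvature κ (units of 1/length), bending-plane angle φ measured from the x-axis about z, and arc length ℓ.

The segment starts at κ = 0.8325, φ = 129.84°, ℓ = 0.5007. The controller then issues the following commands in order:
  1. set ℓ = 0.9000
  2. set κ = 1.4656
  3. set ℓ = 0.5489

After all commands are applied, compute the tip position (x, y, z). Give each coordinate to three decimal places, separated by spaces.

-0.134 0.161 0.492

initial: κ=0.8325, φ=129.84°, ℓ=0.5007
cmd 1: set ℓ=0.9000 → (κ,φ,ℓ)=(0.8325,129.84°,0.9000) → tip=(-0.2061,0.2470,0.8181)
cmd 2: set κ=1.4656 → (κ,φ,ℓ)=(1.4656,129.84°,0.9000) → tip=(-0.3282,0.3934,0.6608)
cmd 3: set ℓ=0.5489 → (κ,φ,ℓ)=(1.4656,129.84°,0.5489) → tip=(-0.1340,0.1606,0.4916)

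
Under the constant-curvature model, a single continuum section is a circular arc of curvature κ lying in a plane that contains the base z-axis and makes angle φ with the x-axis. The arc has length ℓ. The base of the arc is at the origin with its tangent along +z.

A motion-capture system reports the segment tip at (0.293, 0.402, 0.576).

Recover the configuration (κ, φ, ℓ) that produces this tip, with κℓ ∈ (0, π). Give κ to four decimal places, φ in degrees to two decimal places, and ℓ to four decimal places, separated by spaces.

ρ = √(x²+y²) = √(0.293² + 0.402²) = 0.49745
φ = atan2(y, x) mod 360° = atan2(0.402, 0.293) = 53.9133°
|p|² = ρ² + z² = 0.49745² + 0.576² = 0.57923
κ = 2ρ / |p|² = 2×0.49745 / 0.57923 = 1.71762
θ = 2·atan2(ρ, z) = 2·atan2(0.49745, 0.576) = 1.42470 rad
ℓ = θ/κ = 1.42470/1.71762 = 0.82946

1.7176 53.91 0.8295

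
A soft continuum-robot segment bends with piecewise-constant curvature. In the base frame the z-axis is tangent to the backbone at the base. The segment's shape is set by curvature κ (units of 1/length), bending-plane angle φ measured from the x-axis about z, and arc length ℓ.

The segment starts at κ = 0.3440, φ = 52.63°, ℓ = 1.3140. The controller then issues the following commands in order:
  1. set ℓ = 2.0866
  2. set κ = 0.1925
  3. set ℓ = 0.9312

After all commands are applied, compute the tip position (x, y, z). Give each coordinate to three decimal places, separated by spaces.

0.051 0.066 0.926

initial: κ=0.3440, φ=52.63°, ℓ=1.3140
cmd 1: set ℓ=2.0866 → (κ,φ,ℓ)=(0.3440,52.63°,2.0866) → tip=(0.4354,0.5700,1.9120)
cmd 2: set κ=0.1925 → (κ,φ,ℓ)=(0.1925,52.63°,2.0866) → tip=(0.2510,0.3286,2.0309)
cmd 3: set ℓ=0.9312 → (κ,φ,ℓ)=(0.1925,52.63°,0.9312) → tip=(0.0505,0.0662,0.9262)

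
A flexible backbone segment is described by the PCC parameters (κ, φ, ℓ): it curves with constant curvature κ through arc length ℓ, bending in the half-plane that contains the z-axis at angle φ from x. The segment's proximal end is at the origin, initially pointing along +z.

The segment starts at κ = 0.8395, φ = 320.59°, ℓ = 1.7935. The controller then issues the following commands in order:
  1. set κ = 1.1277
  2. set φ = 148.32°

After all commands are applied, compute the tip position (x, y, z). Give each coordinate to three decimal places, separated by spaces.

initial: κ=0.8395, φ=320.59°, ℓ=1.7935
cmd 1: set κ=1.1277 → (κ,φ,ℓ)=(1.1277,320.59°,1.7935) → tip=(0.9842,-0.8087,0.7978)
cmd 2: set φ=148.32° → (κ,φ,ℓ)=(1.1277,148.32°,1.7935) → tip=(-1.0840,0.6690,0.7978)

-1.084 0.669 0.798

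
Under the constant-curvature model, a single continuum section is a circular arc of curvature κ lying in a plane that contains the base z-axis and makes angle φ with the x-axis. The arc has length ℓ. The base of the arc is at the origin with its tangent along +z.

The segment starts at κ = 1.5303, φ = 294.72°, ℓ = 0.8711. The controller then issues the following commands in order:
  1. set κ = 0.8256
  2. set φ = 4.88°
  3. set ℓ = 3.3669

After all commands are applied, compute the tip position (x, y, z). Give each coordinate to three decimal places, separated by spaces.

initial: κ=1.5303, φ=294.72°, ℓ=0.8711
cmd 1: set κ=0.8256 → (κ,φ,ℓ)=(0.8256,294.72°,0.8711) → tip=(0.1254,-0.2725,0.7979)
cmd 2: set φ=4.88° → (κ,φ,ℓ)=(0.8256,4.88°,0.8711) → tip=(0.2989,0.0255,0.7979)
cmd 3: set ℓ=3.3669 → (κ,φ,ℓ)=(0.8256,4.88°,3.3669) → tip=(2.3355,0.1994,0.4288)

2.336 0.199 0.429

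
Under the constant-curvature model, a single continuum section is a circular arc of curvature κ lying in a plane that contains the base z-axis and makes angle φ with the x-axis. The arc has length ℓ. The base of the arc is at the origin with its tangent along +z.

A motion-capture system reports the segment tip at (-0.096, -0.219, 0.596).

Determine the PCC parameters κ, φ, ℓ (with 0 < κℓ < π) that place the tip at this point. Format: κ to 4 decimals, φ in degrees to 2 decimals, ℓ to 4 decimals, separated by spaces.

1.1597 246.33 0.6580

ρ = √(x²+y²) = √(-0.096² + -0.219²) = 0.23912
φ = atan2(y, x) mod 360° = atan2(-0.219, -0.096) = 246.3295°
|p|² = ρ² + z² = 0.23912² + 0.596² = 0.41239
κ = 2ρ / |p|² = 2×0.23912 / 0.41239 = 1.15966
θ = 2·atan2(ρ, z) = 2·atan2(0.23912, 0.596) = 0.76309 rad
ℓ = θ/κ = 0.76309/1.15966 = 0.65803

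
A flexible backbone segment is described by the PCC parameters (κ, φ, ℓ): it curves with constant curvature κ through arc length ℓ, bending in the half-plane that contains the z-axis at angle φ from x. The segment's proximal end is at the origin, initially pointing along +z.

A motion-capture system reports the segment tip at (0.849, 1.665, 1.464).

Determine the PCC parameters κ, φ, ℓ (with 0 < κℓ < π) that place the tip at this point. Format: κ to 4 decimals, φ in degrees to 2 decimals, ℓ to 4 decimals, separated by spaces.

0.6632 62.98 2.7332

ρ = √(x²+y²) = √(0.849² + 1.665²) = 1.86896
φ = atan2(y, x) mod 360° = atan2(1.665, 0.849) = 62.9825°
|p|² = ρ² + z² = 1.86896² + 1.464² = 5.63632
κ = 2ρ / |p|² = 2×1.86896 / 5.63632 = 0.66319
θ = 2·atan2(ρ, z) = 2·atan2(1.86896, 1.464) = 1.81262 rad
ℓ = θ/κ = 1.81262/0.66319 = 2.73320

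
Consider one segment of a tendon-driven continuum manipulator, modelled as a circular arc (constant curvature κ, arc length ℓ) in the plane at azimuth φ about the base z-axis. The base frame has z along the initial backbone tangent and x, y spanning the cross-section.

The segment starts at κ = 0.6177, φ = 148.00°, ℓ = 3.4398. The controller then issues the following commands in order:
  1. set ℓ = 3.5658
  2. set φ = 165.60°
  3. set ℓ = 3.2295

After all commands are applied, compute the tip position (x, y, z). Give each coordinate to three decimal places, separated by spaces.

initial: κ=0.6177, φ=148.00°, ℓ=3.4398
cmd 1: set ℓ=3.5658 → (κ,φ,ℓ)=(0.6177,148.00°,3.5658) → tip=(-2.1838,1.3646,1.3064)
cmd 2: set φ=165.60° → (κ,φ,ℓ)=(0.6177,165.60°,3.5658) → tip=(-2.4941,0.6404,1.3064)
cmd 3: set ℓ=3.2295 → (κ,φ,ℓ)=(0.6177,165.60°,3.2295) → tip=(-2.2133,0.5683,1.4755)

-2.213 0.568 1.476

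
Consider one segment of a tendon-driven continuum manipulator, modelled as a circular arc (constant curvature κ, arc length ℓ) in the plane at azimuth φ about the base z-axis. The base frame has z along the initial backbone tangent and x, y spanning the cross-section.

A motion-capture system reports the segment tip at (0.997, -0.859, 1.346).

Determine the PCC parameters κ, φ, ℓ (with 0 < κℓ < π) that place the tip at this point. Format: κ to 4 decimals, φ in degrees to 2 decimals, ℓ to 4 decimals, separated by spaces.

ρ = √(x²+y²) = √(0.997² + -0.859²) = 1.31601
φ = atan2(y, x) mod 360° = atan2(-0.859, 0.997) = 319.2523°
|p|² = ρ² + z² = 1.31601² + 1.346² = 3.54361
κ = 2ρ / |p|² = 2×1.31601 / 3.54361 = 0.74275
θ = 2·atan2(ρ, z) = 2·atan2(1.31601, 1.346) = 1.54827 rad
ℓ = θ/κ = 1.54827/0.74275 = 2.08450

0.7428 319.25 2.0845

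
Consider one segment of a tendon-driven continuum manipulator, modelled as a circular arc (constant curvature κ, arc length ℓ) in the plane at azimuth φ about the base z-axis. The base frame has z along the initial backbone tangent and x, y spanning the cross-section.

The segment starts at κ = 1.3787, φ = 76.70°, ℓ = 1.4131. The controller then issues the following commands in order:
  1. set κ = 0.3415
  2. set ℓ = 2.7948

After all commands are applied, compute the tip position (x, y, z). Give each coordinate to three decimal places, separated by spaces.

0.284 1.202 2.389

initial: κ=1.3787, φ=76.70°, ℓ=1.4131
cmd 1: set κ=0.3415 → (κ,φ,ℓ)=(0.3415,76.70°,1.4131) → tip=(0.0769,0.3254,1.3589)
cmd 2: set ℓ=2.7948 → (κ,φ,ℓ)=(0.3415,76.70°,2.7948) → tip=(0.2842,1.2024,2.3894)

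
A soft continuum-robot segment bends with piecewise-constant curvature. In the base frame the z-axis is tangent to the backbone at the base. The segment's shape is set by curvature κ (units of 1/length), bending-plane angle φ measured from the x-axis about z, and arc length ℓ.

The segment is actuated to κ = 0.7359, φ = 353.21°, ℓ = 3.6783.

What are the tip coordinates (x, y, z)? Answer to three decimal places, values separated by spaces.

θ = κ·ℓ = 0.7359 × 3.6783 = 2.70686 rad
ρ = (1 − cos θ)/κ = (1 − -0.90698)/0.7359 = 2.59136
z = sin θ / κ = 0.42117/0.7359 = 0.57232
x = ρ cos φ = 2.59136 × cos(353.21°) = 2.57319
y = ρ sin φ = 2.59136 × sin(353.21°) = -0.30638

2.573 -0.306 0.572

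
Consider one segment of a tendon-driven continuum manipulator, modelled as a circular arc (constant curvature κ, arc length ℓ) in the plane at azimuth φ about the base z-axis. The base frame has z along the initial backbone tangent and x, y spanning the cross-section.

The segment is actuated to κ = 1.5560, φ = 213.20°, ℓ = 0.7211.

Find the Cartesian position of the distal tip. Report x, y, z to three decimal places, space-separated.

θ = κ·ℓ = 1.5560 × 0.7211 = 1.12203 rad
ρ = (1 − cos θ)/κ = (1 − 0.43385)/1.5560 = 0.36385
z = sin θ / κ = 0.90098/1.5560 = 0.57904
x = ρ cos φ = 0.36385 × cos(213.20°) = -0.30445
y = ρ sin φ = 0.36385 × sin(213.20°) = -0.19923

-0.304 -0.199 0.579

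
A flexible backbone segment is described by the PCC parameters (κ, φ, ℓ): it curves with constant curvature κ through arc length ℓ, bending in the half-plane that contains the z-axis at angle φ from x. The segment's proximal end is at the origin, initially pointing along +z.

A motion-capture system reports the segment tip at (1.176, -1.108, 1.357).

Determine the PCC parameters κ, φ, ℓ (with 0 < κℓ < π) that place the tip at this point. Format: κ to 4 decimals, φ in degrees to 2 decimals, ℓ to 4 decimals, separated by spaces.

0.7258 316.71 2.4033

ρ = √(x²+y²) = √(1.176² + -1.108²) = 1.61575
φ = atan2(y, x) mod 360° = atan2(-1.108, 1.176) = 316.7053°
|p|² = ρ² + z² = 1.61575² + 1.357² = 4.45209
κ = 2ρ / |p|² = 2×1.61575 / 4.45209 = 0.72584
θ = 2·atan2(ρ, z) = 2·atan2(1.61575, 1.357) = 1.74444 rad
ℓ = θ/κ = 1.74444/0.72584 = 2.40334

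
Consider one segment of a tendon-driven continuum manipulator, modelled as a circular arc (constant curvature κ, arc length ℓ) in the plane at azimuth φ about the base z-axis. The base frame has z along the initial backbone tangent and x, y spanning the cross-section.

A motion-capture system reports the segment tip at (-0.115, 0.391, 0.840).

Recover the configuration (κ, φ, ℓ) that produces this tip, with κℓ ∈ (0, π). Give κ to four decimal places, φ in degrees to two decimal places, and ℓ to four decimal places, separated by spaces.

0.9351 106.39 0.9662

ρ = √(x²+y²) = √(-0.115² + 0.391²) = 0.40756
φ = atan2(y, x) mod 360° = atan2(0.391, -0.115) = 106.3895°
|p|² = ρ² + z² = 0.40756² + 0.840² = 0.87171
κ = 2ρ / |p|² = 2×0.40756 / 0.87171 = 0.93509
θ = 2·atan2(ρ, z) = 2·atan2(0.40756, 0.840) = 0.90346 rad
ℓ = θ/κ = 0.90346/0.93509 = 0.96618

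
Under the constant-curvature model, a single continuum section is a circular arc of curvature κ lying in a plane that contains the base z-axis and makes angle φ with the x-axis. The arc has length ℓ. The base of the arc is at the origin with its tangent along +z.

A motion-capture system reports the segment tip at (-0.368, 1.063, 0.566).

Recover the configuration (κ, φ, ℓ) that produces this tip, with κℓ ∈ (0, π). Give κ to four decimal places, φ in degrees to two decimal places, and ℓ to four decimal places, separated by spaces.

1.4188 109.10 1.5572

ρ = √(x²+y²) = √(-0.368² + 1.063²) = 1.12490
φ = atan2(y, x) mod 360° = atan2(1.063, -0.368) = 109.0953°
|p|² = ρ² + z² = 1.12490² + 0.566² = 1.58575
κ = 2ρ / |p|² = 2×1.12490 / 1.58575 = 1.41876
θ = 2·atan2(ρ, z) = 2·atan2(1.12490, 0.566) = 2.20925 rad
ℓ = θ/κ = 2.20925/1.41876 = 1.55717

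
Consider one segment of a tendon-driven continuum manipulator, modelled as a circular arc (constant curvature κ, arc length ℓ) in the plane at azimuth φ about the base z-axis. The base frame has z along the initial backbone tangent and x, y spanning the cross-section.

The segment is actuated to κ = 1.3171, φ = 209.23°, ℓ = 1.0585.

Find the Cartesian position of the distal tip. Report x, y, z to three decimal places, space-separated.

θ = κ·ℓ = 1.3171 × 1.0585 = 1.39415 rad
ρ = (1 − cos θ)/κ = (1 − 0.17573)/1.3171 = 0.62582
z = sin θ / κ = 0.98444/1.3171 = 0.74743
x = ρ cos φ = 0.62582 × cos(209.23°) = -0.54613
y = ρ sin φ = 0.62582 × sin(209.23°) = -0.30560

-0.546 -0.306 0.747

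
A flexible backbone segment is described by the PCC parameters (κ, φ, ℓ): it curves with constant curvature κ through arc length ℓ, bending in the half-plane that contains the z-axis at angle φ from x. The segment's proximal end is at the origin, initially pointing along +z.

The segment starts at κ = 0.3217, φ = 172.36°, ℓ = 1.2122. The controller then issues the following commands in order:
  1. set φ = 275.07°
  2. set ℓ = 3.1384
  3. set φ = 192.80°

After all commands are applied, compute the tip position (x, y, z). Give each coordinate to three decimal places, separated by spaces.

initial: κ=0.3217, φ=172.36°, ℓ=1.2122
cmd 1: set φ=275.07° → (κ,φ,ℓ)=(0.3217,275.07°,1.2122) → tip=(0.0206,-0.2325,1.1817)
cmd 2: set ℓ=3.1384 → (κ,φ,ℓ)=(0.3217,275.07°,3.1384) → tip=(0.1285,-1.4485,2.6317)
cmd 3: set φ=192.80° → (κ,φ,ℓ)=(0.3217,192.80°,3.1384) → tip=(-1.4181,-0.3222,2.6317)

-1.418 -0.322 2.632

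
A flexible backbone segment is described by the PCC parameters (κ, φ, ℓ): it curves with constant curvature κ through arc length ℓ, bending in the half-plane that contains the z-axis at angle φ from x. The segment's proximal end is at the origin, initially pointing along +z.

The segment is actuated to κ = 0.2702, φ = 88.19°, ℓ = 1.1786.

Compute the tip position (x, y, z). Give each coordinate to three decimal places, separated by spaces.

θ = κ·ℓ = 0.2702 × 1.1786 = 0.31846 rad
ρ = (1 − cos θ)/κ = (1 − 0.94972)/0.2702 = 0.18609
z = sin θ / κ = 0.31310/0.2702 = 1.15878
x = ρ cos φ = 0.18609 × cos(88.19°) = 0.00588
y = ρ sin φ = 0.18609 × sin(88.19°) = 0.18599

0.006 0.186 1.159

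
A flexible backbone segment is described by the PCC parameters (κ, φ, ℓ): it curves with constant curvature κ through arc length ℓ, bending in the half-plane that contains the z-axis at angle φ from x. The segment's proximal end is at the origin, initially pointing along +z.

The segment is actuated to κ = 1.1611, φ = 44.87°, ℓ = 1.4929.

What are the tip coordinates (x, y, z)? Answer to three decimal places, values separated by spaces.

θ = κ·ℓ = 1.1611 × 1.4929 = 1.73341 rad
ρ = (1 − cos θ)/κ = (1 − -0.16189)/1.1611 = 1.00068
z = sin θ / κ = 0.98681/1.1611 = 0.84989
x = ρ cos φ = 1.00068 × cos(44.87°) = 0.70919
y = ρ sin φ = 1.00068 × sin(44.87°) = 0.70598

0.709 0.706 0.850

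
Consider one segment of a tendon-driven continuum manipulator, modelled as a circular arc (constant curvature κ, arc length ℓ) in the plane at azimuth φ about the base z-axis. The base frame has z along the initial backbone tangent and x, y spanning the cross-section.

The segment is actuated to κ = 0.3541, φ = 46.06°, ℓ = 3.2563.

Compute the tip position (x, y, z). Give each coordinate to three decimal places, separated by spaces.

θ = κ·ℓ = 0.3541 × 3.2563 = 1.15306 rad
ρ = (1 − cos θ)/κ = (1 − 0.40570)/0.3541 = 1.67835
z = sin θ / κ = 0.91401/0.3541 = 2.58121
x = ρ cos φ = 1.67835 × cos(46.06°) = 1.16461
y = ρ sin φ = 1.67835 × sin(46.06°) = 1.20852

1.165 1.209 2.581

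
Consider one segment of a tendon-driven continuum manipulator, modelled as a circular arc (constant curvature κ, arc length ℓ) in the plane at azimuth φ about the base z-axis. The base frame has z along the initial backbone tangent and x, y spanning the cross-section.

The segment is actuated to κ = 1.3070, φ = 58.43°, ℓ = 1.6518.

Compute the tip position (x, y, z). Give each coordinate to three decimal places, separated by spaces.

θ = κ·ℓ = 1.3070 × 1.6518 = 2.15890 rad
ρ = (1 − cos θ)/κ = (1 − -0.55479)/1.3070 = 1.18958
z = sin θ / κ = 0.83199/1.3070 = 0.63657
x = ρ cos φ = 1.18958 × cos(58.43°) = 0.62279
y = ρ sin φ = 1.18958 × sin(58.43°) = 1.01353

0.623 1.014 0.637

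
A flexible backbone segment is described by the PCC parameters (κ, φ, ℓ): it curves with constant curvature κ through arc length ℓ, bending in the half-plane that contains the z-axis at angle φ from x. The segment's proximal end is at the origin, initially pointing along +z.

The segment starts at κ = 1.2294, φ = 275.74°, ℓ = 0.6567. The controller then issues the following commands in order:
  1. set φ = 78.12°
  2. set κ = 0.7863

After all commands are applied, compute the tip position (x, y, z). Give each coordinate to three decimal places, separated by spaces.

0.034 0.162 0.628

initial: κ=1.2294, φ=275.74°, ℓ=0.6567
cmd 1: set φ=78.12° → (κ,φ,ℓ)=(1.2294,78.12°,0.6567) → tip=(0.0517,0.2456,0.5876)
cmd 2: set κ=0.7863 → (κ,φ,ℓ)=(0.7863,78.12°,0.6567) → tip=(0.0341,0.1623,0.6279)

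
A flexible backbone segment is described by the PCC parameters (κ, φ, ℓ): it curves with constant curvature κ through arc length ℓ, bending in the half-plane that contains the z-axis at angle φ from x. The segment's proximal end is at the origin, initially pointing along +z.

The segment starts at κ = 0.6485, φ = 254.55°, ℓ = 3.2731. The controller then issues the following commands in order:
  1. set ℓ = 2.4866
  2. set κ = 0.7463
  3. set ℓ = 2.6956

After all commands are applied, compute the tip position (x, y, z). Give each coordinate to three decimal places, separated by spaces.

-0.509 -1.843 1.212

initial: κ=0.6485, φ=254.55°, ℓ=3.2731
cmd 1: set ℓ=2.4866 → (κ,φ,ℓ)=(0.6485,254.55°,2.4866) → tip=(-0.4279,-1.5484,1.5407)
cmd 2: set κ=0.7463 → (κ,φ,ℓ)=(0.7463,254.55°,2.4866) → tip=(-0.4573,-1.6546,1.2859)
cmd 3: set ℓ=2.6956 → (κ,φ,ℓ)=(0.7463,254.55°,2.6956) → tip=(-0.5093,-1.8427,1.2118)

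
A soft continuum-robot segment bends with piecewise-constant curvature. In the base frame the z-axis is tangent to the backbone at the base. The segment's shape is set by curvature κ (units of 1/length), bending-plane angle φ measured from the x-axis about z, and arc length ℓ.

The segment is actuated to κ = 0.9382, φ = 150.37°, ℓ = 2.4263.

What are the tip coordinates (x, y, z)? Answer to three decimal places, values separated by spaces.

θ = κ·ℓ = 0.9382 × 2.4263 = 2.27635 rad
ρ = (1 − cos θ)/κ = (1 − -0.64846)/0.9382 = 1.75704
z = sin θ / κ = 0.76125/0.9382 = 0.81139
x = ρ cos φ = 1.75704 × cos(150.37°) = -1.52729
y = ρ sin φ = 1.75704 × sin(150.37°) = 0.86868

-1.527 0.869 0.811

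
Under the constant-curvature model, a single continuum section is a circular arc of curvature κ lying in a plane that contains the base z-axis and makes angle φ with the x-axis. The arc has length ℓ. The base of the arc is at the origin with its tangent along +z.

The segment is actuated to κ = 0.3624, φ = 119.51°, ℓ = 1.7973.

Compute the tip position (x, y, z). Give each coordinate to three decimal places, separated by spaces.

θ = κ·ℓ = 0.3624 × 1.7973 = 0.65134 rad
ρ = (1 − cos θ)/κ = (1 − 0.79527)/0.3624 = 0.56492
z = sin θ / κ = 0.60625/0.3624 = 1.67289
x = ρ cos φ = 0.56492 × cos(119.51°) = -0.27827
y = ρ sin φ = 0.56492 × sin(119.51°) = 0.49164

-0.278 0.492 1.673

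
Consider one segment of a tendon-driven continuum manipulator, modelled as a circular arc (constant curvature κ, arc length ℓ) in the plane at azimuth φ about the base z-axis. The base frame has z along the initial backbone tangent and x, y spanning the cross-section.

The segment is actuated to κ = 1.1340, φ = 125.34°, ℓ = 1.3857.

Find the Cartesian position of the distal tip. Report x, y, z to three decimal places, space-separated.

-0.510 0.720 0.882

θ = κ·ℓ = 1.1340 × 1.3857 = 1.57138 rad
ρ = (1 − cos θ)/κ = (1 − -0.00059)/1.1340 = 0.88235
z = sin θ / κ = 1.00000/1.1340 = 0.88183
x = ρ cos φ = 0.88235 × cos(125.34°) = -0.51038
y = ρ sin φ = 0.88235 × sin(125.34°) = 0.71976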